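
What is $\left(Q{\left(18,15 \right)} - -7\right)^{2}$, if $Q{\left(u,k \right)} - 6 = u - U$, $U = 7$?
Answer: $576$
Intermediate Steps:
$Q{\left(u,k \right)} = -1 + u$ ($Q{\left(u,k \right)} = 6 + \left(u - 7\right) = 6 + \left(-7 + u\right) = -1 + u$)
$\left(Q{\left(18,15 \right)} - -7\right)^{2} = \left(\left(-1 + 18\right) - -7\right)^{2} = \left(17 + 7\right)^{2} = 24^{2} = 576$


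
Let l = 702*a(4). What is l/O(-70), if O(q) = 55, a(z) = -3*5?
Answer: -2106/11 ≈ -191.45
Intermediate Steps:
a(z) = -15
l = -10530 (l = 702*(-15) = -10530)
l/O(-70) = -10530/55 = -10530*1/55 = -2106/11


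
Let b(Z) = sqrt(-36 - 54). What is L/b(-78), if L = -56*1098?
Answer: 10248*I*sqrt(10)/5 ≈ 6481.4*I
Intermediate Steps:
L = -61488
b(Z) = 3*I*sqrt(10) (b(Z) = sqrt(-90) = 3*I*sqrt(10))
L/b(-78) = -61488*(-I*sqrt(10)/30) = -(-10248)*I*sqrt(10)/5 = 10248*I*sqrt(10)/5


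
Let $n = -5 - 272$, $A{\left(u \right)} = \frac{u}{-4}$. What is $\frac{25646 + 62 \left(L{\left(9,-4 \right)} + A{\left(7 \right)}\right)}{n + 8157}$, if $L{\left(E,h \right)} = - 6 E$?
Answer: $\frac{44379}{15760} \approx 2.8159$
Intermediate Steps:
$A{\left(u \right)} = - \frac{u}{4}$ ($A{\left(u \right)} = u \left(- \frac{1}{4}\right) = - \frac{u}{4}$)
$n = -277$ ($n = -5 - 272 = -277$)
$\frac{25646 + 62 \left(L{\left(9,-4 \right)} + A{\left(7 \right)}\right)}{n + 8157} = \frac{25646 + 62 \left(\left(-6\right) 9 - \frac{7}{4}\right)}{-277 + 8157} = \frac{25646 + 62 \left(-54 - \frac{7}{4}\right)}{7880} = \left(25646 + 62 \left(- \frac{223}{4}\right)\right) \frac{1}{7880} = \left(25646 - \frac{6913}{2}\right) \frac{1}{7880} = \frac{44379}{2} \cdot \frac{1}{7880} = \frac{44379}{15760}$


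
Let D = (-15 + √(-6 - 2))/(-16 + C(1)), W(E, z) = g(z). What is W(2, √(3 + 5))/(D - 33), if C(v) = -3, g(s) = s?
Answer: -2907*√2/46819 + 19*I/46819 ≈ -0.087809 + 0.00040582*I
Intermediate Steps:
W(E, z) = z
D = 15/19 - 2*I*√2/19 (D = (-15 + √(-6 - 2))/(-16 - 3) = (-15 + √(-8))/(-19) = (-15 + 2*I*√2)*(-1/19) = 15/19 - 2*I*√2/19 ≈ 0.78947 - 0.14886*I)
W(2, √(3 + 5))/(D - 33) = √(3 + 5)/((15/19 - 2*I*√2/19) - 33) = √8/(-612/19 - 2*I*√2/19) = (2*√2)/(-612/19 - 2*I*√2/19) = 2*√2/(-612/19 - 2*I*√2/19)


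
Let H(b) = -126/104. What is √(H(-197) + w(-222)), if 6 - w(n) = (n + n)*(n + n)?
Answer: I*√133260699/26 ≈ 443.99*I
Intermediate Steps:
w(n) = 6 - 4*n² (w(n) = 6 - (n + n)*(n + n) = 6 - 2*n*2*n = 6 - 4*n²)
H(b) = -63/52 (H(b) = -126*1/104 = -63/52)
√(H(-197) + w(-222)) = √(-63/52 + (6 - 4*(-222)²)) = √(-63/52 + (6 - 4*49284)) = √(-63/52 + (6 - 197136)) = √(-63/52 - 197130) = √(-10250823/52) = I*√133260699/26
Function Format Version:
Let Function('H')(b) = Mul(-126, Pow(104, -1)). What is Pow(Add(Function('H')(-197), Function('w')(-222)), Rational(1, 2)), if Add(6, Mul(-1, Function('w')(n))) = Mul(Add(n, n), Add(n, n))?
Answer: Mul(Rational(1, 26), I, Pow(133260699, Rational(1, 2))) ≈ Mul(443.99, I)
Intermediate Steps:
Function('w')(n) = Add(6, Mul(-4, Pow(n, 2))) (Function('w')(n) = Add(6, Mul(-1, Mul(Add(n, n), Add(n, n)))) = Add(6, Mul(-1, Mul(Mul(2, n), Mul(2, n)))) = Add(6, Mul(-1, Mul(4, Pow(n, 2)))) = Add(6, Mul(-4, Pow(n, 2))))
Function('H')(b) = Rational(-63, 52) (Function('H')(b) = Mul(-126, Rational(1, 104)) = Rational(-63, 52))
Pow(Add(Function('H')(-197), Function('w')(-222)), Rational(1, 2)) = Pow(Add(Rational(-63, 52), Add(6, Mul(-4, Pow(-222, 2)))), Rational(1, 2)) = Pow(Add(Rational(-63, 52), Add(6, Mul(-4, 49284))), Rational(1, 2)) = Pow(Add(Rational(-63, 52), Add(6, -197136)), Rational(1, 2)) = Pow(Add(Rational(-63, 52), -197130), Rational(1, 2)) = Pow(Rational(-10250823, 52), Rational(1, 2)) = Mul(Rational(1, 26), I, Pow(133260699, Rational(1, 2)))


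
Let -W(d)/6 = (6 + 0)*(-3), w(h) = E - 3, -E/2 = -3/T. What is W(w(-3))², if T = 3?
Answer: 11664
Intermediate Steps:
E = 2 (E = -(-6)/3 = -2*(-1) = 2)
w(h) = -1 (w(h) = 2 - 3 = -1)
W(d) = 108 (W(d) = -6*(6 + 0)*(-3) = -36*(-3) = -6*(-18) = 108)
W(w(-3))² = 108² = 11664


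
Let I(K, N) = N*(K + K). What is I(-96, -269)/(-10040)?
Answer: -6456/1255 ≈ -5.1442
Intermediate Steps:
I(K, N) = 2*K*N (I(K, N) = N*(2*K) = 2*K*N)
I(-96, -269)/(-10040) = (2*(-96)*(-269))/(-10040) = 51648*(-1/10040) = -6456/1255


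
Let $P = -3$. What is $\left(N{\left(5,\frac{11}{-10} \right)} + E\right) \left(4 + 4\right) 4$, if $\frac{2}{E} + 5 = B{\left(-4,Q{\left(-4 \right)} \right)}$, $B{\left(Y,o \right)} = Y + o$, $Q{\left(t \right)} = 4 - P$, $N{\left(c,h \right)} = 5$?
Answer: $128$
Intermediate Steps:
$Q{\left(t \right)} = 7$ ($Q{\left(t \right)} = 4 - -3 = 4 + 3 = 7$)
$E = -1$ ($E = \frac{2}{-5 + \left(-4 + 7\right)} = \frac{2}{-5 + 3} = \frac{2}{-2} = 2 \left(- \frac{1}{2}\right) = -1$)
$\left(N{\left(5,\frac{11}{-10} \right)} + E\right) \left(4 + 4\right) 4 = \left(5 - 1\right) \left(4 + 4\right) 4 = 4 \cdot 8 \cdot 4 = 4 \cdot 32 = 128$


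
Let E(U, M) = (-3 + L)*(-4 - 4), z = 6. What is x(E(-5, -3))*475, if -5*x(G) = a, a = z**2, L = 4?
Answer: -3420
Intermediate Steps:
E(U, M) = -8 (E(U, M) = (-3 + 4)*(-4 - 4) = 1*(-8) = -8)
a = 36 (a = 6**2 = 36)
x(G) = -36/5 (x(G) = -1/5*36 = -36/5)
x(E(-5, -3))*475 = -36/5*475 = -3420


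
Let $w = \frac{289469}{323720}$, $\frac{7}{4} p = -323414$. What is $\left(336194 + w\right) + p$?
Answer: $\frac{49006965389}{323720} \approx 1.5139 \cdot 10^{5}$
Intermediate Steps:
$p = -184808$ ($p = \frac{4}{7} \left(-323414\right) = -184808$)
$w = \frac{289469}{323720}$ ($w = 289469 \cdot \frac{1}{323720} = \frac{289469}{323720} \approx 0.8942$)
$\left(336194 + w\right) + p = \left(336194 + \frac{289469}{323720}\right) - 184808 = \frac{108833011149}{323720} - 184808 = \frac{49006965389}{323720}$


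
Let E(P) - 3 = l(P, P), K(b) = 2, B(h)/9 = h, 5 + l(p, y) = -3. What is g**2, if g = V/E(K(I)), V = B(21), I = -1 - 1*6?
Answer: 35721/25 ≈ 1428.8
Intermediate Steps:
l(p, y) = -8 (l(p, y) = -5 - 3 = -8)
B(h) = 9*h
I = -7 (I = -1 - 6 = -7)
E(P) = -5 (E(P) = 3 - 8 = -5)
V = 189 (V = 9*21 = 189)
g = -189/5 (g = 189/(-5) = 189*(-1/5) = -189/5 ≈ -37.800)
g**2 = (-189/5)**2 = 35721/25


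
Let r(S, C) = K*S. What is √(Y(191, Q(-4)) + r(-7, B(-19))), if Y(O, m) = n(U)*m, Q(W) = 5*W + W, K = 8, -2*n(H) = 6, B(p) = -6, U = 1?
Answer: 4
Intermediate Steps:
n(H) = -3 (n(H) = -½*6 = -3)
r(S, C) = 8*S
Q(W) = 6*W
Y(O, m) = -3*m
√(Y(191, Q(-4)) + r(-7, B(-19))) = √(-18*(-4) + 8*(-7)) = √(-3*(-24) - 56) = √(72 - 56) = √16 = 4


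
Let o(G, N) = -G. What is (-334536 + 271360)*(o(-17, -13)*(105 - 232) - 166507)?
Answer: 10655643216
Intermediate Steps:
(-334536 + 271360)*(o(-17, -13)*(105 - 232) - 166507) = (-334536 + 271360)*((-1*(-17))*(105 - 232) - 166507) = -63176*(17*(-127) - 166507) = -63176*(-2159 - 166507) = -63176*(-168666) = 10655643216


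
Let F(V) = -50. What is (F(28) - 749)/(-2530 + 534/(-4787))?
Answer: 3824813/12111644 ≈ 0.31580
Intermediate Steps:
(F(28) - 749)/(-2530 + 534/(-4787)) = (-50 - 749)/(-2530 + 534/(-4787)) = -799/(-2530 + 534*(-1/4787)) = -799/(-2530 - 534/4787) = -799/(-12111644/4787) = -799*(-4787/12111644) = 3824813/12111644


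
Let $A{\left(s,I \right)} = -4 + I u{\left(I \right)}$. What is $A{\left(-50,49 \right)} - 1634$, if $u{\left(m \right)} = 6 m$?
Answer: $12768$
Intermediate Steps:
$A{\left(s,I \right)} = -4 + 6 I^{2}$ ($A{\left(s,I \right)} = -4 + I 6 I = -4 + 6 I^{2}$)
$A{\left(-50,49 \right)} - 1634 = \left(-4 + 6 \cdot 49^{2}\right) - 1634 = \left(-4 + 6 \cdot 2401\right) - 1634 = \left(-4 + 14406\right) - 1634 = 14402 - 1634 = 12768$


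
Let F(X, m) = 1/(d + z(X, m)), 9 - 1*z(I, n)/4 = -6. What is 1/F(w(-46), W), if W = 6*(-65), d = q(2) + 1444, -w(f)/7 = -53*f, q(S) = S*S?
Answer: 1508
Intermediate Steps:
z(I, n) = 60 (z(I, n) = 36 - 4*(-6) = 36 + 24 = 60)
q(S) = S²
w(f) = 371*f (w(f) = -(-371)*f = 371*f)
d = 1448 (d = 2² + 1444 = 4 + 1444 = 1448)
W = -390
F(X, m) = 1/1508 (F(X, m) = 1/(1448 + 60) = 1/1508)
1/F(w(-46), W) = 1/(1/1508) = 1508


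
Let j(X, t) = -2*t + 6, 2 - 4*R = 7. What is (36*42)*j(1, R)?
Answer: 12852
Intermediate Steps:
R = -5/4 (R = ½ - ¼*7 = ½ - 7/4 = -5/4 ≈ -1.2500)
j(X, t) = 6 - 2*t
(36*42)*j(1, R) = (36*42)*(6 - 2*(-5/4)) = 1512*(6 + 5/2) = 1512*(17/2) = 12852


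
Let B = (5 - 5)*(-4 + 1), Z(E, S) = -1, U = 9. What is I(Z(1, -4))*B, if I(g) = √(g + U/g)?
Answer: 0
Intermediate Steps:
I(g) = √(g + 9/g)
B = 0 (B = 0*(-3) = 0)
I(Z(1, -4))*B = √(-1 + 9/(-1))*0 = √(-1 + 9*(-1))*0 = √(-1 - 9)*0 = √(-10)*0 = (I*√10)*0 = 0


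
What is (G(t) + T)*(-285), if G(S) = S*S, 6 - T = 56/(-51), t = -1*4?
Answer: -111910/17 ≈ -6582.9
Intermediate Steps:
t = -4
T = 362/51 (T = 6 - 56/(-51) = 6 - 56*(-1)/51 = 6 - 1*(-56/51) = 6 + 56/51 = 362/51 ≈ 7.0980)
G(S) = S²
(G(t) + T)*(-285) = ((-4)² + 362/51)*(-285) = (16 + 362/51)*(-285) = (1178/51)*(-285) = -111910/17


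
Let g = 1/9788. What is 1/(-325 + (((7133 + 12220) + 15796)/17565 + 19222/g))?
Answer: 17565/3304760127364 ≈ 5.3151e-9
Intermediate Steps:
g = 1/9788 ≈ 0.00010217
1/(-325 + (((7133 + 12220) + 15796)/17565 + 19222/g)) = 1/(-325 + (((7133 + 12220) + 15796)/17565 + 19222/(1/9788))) = 1/(-325 + ((19353 + 15796)*(1/17565) + 19222*9788)) = 1/(-325 + (35149*(1/17565) + 188144936)) = 1/(-325 + (35149/17565 + 188144936)) = 1/(-325 + 3304765835989/17565) = 1/(3304760127364/17565) = 17565/3304760127364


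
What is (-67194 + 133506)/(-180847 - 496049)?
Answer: -2763/28204 ≈ -0.097965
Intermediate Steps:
(-67194 + 133506)/(-180847 - 496049) = 66312/(-676896) = 66312*(-1/676896) = -2763/28204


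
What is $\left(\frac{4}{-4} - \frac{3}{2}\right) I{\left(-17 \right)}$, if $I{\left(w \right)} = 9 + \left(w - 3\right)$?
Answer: $\frac{55}{2} \approx 27.5$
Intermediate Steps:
$I{\left(w \right)} = 6 + w$ ($I{\left(w \right)} = 9 + \left(w - 3\right) = 9 + \left(-3 + w\right) = 6 + w$)
$\left(\frac{4}{-4} - \frac{3}{2}\right) I{\left(-17 \right)} = \left(\frac{4}{-4} - \frac{3}{2}\right) \left(6 - 17\right) = \left(4 \left(- \frac{1}{4}\right) - \frac{3}{2}\right) \left(-11\right) = \left(-1 - \frac{3}{2}\right) \left(-11\right) = \left(- \frac{5}{2}\right) \left(-11\right) = \frac{55}{2}$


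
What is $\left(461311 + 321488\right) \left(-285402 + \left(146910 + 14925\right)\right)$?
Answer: $-96728124033$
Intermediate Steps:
$\left(461311 + 321488\right) \left(-285402 + \left(146910 + 14925\right)\right) = 782799 \left(-285402 + 161835\right) = 782799 \left(-123567\right) = -96728124033$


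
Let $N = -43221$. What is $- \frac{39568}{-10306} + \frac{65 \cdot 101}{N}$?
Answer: $\frac{821254819}{222717813} \approx 3.6874$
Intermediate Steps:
$- \frac{39568}{-10306} + \frac{65 \cdot 101}{N} = - \frac{39568}{-10306} + \frac{65 \cdot 101}{-43221} = \left(-39568\right) \left(- \frac{1}{10306}\right) + 6565 \left(- \frac{1}{43221}\right) = \frac{19784}{5153} - \frac{6565}{43221} = \frac{821254819}{222717813}$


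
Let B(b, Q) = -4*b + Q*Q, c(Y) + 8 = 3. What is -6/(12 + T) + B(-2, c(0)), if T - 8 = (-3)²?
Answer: 951/29 ≈ 32.793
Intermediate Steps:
T = 17 (T = 8 + (-3)² = 8 + 9 = 17)
c(Y) = -5 (c(Y) = -8 + 3 = -5)
B(b, Q) = Q² - 4*b (B(b, Q) = -4*b + Q² = Q² - 4*b)
-6/(12 + T) + B(-2, c(0)) = -6/(12 + 17) + ((-5)² - 4*(-2)) = -6/29 + (25 + 8) = (1/29)*(-6) + 33 = -6/29 + 33 = 951/29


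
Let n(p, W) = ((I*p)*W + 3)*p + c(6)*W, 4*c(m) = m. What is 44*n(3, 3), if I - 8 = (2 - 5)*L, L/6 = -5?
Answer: 117018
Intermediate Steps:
L = -30 (L = 6*(-5) = -30)
I = 98 (I = 8 + (2 - 5)*(-30) = 8 - 3*(-30) = 8 + 90 = 98)
c(m) = m/4
n(p, W) = 3*W/2 + p*(3 + 98*W*p) (n(p, W) = ((98*p)*W + 3)*p + ((1/4)*6)*W = (98*W*p + 3)*p + 3*W/2 = (3 + 98*W*p)*p + 3*W/2 = p*(3 + 98*W*p) + 3*W/2 = 3*W/2 + p*(3 + 98*W*p))
44*n(3, 3) = 44*(3*3 + (3/2)*3 + 98*3*3**2) = 44*(9 + 9/2 + 98*3*9) = 44*(9 + 9/2 + 2646) = 44*(5319/2) = 117018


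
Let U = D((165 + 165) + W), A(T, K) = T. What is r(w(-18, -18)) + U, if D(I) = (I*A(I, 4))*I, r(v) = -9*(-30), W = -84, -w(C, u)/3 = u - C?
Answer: 14887206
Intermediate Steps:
w(C, u) = -3*u + 3*C (w(C, u) = -3*(u - C) = -3*u + 3*C)
r(v) = 270
D(I) = I³ (D(I) = (I*I)*I = I²*I = I³)
U = 14886936 (U = ((165 + 165) - 84)³ = (330 - 84)³ = 246³ = 14886936)
r(w(-18, -18)) + U = 270 + 14886936 = 14887206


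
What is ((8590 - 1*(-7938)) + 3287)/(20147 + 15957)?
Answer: 19815/36104 ≈ 0.54883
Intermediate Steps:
((8590 - 1*(-7938)) + 3287)/(20147 + 15957) = ((8590 + 7938) + 3287)/36104 = (16528 + 3287)*(1/36104) = 19815*(1/36104) = 19815/36104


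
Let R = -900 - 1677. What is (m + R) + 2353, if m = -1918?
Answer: -2142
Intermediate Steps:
R = -2577
(m + R) + 2353 = (-1918 - 2577) + 2353 = -4495 + 2353 = -2142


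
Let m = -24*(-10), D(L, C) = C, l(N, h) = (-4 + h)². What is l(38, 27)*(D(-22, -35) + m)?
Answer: 108445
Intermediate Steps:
m = 240
l(38, 27)*(D(-22, -35) + m) = (-4 + 27)²*(-35 + 240) = 23²*205 = 529*205 = 108445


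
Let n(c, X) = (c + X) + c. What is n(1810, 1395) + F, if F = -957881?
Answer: -952866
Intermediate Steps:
n(c, X) = X + 2*c (n(c, X) = (X + c) + c = X + 2*c)
n(1810, 1395) + F = (1395 + 2*1810) - 957881 = (1395 + 3620) - 957881 = 5015 - 957881 = -952866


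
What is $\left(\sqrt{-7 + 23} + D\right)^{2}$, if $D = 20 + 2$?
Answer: $676$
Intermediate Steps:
$D = 22$
$\left(\sqrt{-7 + 23} + D\right)^{2} = \left(\sqrt{-7 + 23} + 22\right)^{2} = \left(\sqrt{16} + 22\right)^{2} = \left(4 + 22\right)^{2} = 26^{2} = 676$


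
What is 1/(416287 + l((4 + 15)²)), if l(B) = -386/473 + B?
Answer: 473/197074118 ≈ 2.4001e-6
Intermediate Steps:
l(B) = -386/473 + B (l(B) = -386*1/473 + B = -386/473 + B)
1/(416287 + l((4 + 15)²)) = 1/(416287 + (-386/473 + (4 + 15)²)) = 1/(416287 + (-386/473 + 19²)) = 1/(416287 + (-386/473 + 361)) = 1/(416287 + 170367/473) = 1/(197074118/473) = 473/197074118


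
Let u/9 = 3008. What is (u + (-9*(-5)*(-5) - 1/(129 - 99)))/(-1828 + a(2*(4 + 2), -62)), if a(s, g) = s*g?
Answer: -805409/77160 ≈ -10.438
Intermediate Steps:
u = 27072 (u = 9*3008 = 27072)
a(s, g) = g*s
(u + (-9*(-5)*(-5) - 1/(129 - 99)))/(-1828 + a(2*(4 + 2), -62)) = (27072 + (-9*(-5)*(-5) - 1/(129 - 99)))/(-1828 - 124*(4 + 2)) = (27072 + (45*(-5) - 1/30))/(-1828 - 124*6) = (27072 + (-225 - 1*1/30))/(-1828 - 62*12) = (27072 + (-225 - 1/30))/(-1828 - 744) = (27072 - 6751/30)/(-2572) = (805409/30)*(-1/2572) = -805409/77160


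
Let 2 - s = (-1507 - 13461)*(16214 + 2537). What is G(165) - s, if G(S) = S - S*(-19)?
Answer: -280661670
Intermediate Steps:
s = 280664970 (s = 2 - (-1507 - 13461)*(16214 + 2537) = 2 - (-14968)*18751 = 2 - 1*(-280664968) = 2 + 280664968 = 280664970)
G(S) = 20*S (G(S) = S - (-19)*S = S + 19*S = 20*S)
G(165) - s = 20*165 - 1*280664970 = 3300 - 280664970 = -280661670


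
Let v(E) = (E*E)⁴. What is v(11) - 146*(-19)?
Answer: 214361655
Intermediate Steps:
v(E) = E⁸ (v(E) = (E²)⁴ = E⁸)
v(11) - 146*(-19) = 11⁸ - 146*(-19) = 214358881 + 2774 = 214361655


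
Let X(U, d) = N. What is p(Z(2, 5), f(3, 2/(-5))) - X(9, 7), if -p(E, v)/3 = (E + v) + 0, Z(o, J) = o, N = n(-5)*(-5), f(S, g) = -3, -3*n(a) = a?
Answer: 34/3 ≈ 11.333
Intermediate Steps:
n(a) = -a/3
N = -25/3 (N = -⅓*(-5)*(-5) = (5/3)*(-5) = -25/3 ≈ -8.3333)
X(U, d) = -25/3
p(E, v) = -3*E - 3*v (p(E, v) = -3*((E + v) + 0) = -3*(E + v) = -3*E - 3*v)
p(Z(2, 5), f(3, 2/(-5))) - X(9, 7) = (-3*2 - 3*(-3)) - 1*(-25/3) = (-6 + 9) + 25/3 = 3 + 25/3 = 34/3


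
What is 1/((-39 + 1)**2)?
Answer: 1/1444 ≈ 0.00069252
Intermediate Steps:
1/((-39 + 1)**2) = 1/((-38)**2) = 1/1444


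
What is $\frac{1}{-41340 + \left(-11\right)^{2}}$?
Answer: $- \frac{1}{41219} \approx -2.4261 \cdot 10^{-5}$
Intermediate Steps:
$\frac{1}{-41340 + \left(-11\right)^{2}} = \frac{1}{-41340 + 121} = \frac{1}{-41219} = - \frac{1}{41219}$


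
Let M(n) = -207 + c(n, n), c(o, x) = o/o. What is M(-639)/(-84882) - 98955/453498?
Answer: -1384346287/6415636206 ≈ -0.21578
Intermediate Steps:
c(o, x) = 1
M(n) = -206 (M(n) = -207 + 1 = -206)
M(-639)/(-84882) - 98955/453498 = -206/(-84882) - 98955/453498 = -206*(-1/84882) - 98955*1/453498 = 103/42441 - 32985/151166 = -1384346287/6415636206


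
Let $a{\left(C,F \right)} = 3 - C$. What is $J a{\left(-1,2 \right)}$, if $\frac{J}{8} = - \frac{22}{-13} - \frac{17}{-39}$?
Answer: $\frac{2656}{39} \approx 68.103$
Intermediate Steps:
$J = \frac{664}{39}$ ($J = 8 \left(- \frac{22}{-13} - \frac{17}{-39}\right) = 8 \left(\left(-22\right) \left(- \frac{1}{13}\right) - - \frac{17}{39}\right) = 8 \left(\frac{22}{13} + \frac{17}{39}\right) = 8 \cdot \frac{83}{39} = \frac{664}{39} \approx 17.026$)
$J a{\left(-1,2 \right)} = \frac{664 \left(3 - -1\right)}{39} = \frac{664 \left(3 + 1\right)}{39} = \frac{664}{39} \cdot 4 = \frac{2656}{39}$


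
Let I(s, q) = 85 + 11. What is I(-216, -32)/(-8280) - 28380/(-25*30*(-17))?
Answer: -65614/29325 ≈ -2.2375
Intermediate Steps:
I(s, q) = 96
I(-216, -32)/(-8280) - 28380/(-25*30*(-17)) = 96/(-8280) - 28380/(-25*30*(-17)) = 96*(-1/8280) - 28380/((-750*(-17))) = -4/345 - 28380/12750 = -4/345 - 28380*1/12750 = -4/345 - 946/425 = -65614/29325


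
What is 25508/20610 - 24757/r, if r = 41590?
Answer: 11012719/17143398 ≈ 0.64239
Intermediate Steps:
25508/20610 - 24757/r = 25508/20610 - 24757/41590 = 25508*(1/20610) - 24757*1/41590 = 12754/10305 - 24757/41590 = 11012719/17143398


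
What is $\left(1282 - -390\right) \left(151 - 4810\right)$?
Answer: $-7789848$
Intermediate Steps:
$\left(1282 - -390\right) \left(151 - 4810\right) = \left(1282 + 390\right) \left(-4659\right) = 1672 \left(-4659\right) = -7789848$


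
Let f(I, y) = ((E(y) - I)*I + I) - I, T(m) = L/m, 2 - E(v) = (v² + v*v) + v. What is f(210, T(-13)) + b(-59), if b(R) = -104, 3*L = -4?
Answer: -22211648/507 ≈ -43810.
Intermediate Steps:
E(v) = 2 - v - 2*v² (E(v) = 2 - ((v² + v*v) + v) = 2 - ((v² + v²) + v) = 2 - (2*v² + v) = 2 - (v + 2*v²) = 2 + (-v - 2*v²) = 2 - v - 2*v²)
L = -4/3 (L = (⅓)*(-4) = -4/3 ≈ -1.3333)
T(m) = -4/(3*m)
f(I, y) = I*(2 - I - y - 2*y²) (f(I, y) = (((2 - y - 2*y²) - I)*I + I) - I = ((2 - I - y - 2*y²)*I + I) - I = (I*(2 - I - y - 2*y²) + I) - I = (I + I*(2 - I - y - 2*y²)) - I = I*(2 - I - y - 2*y²))
f(210, T(-13)) + b(-59) = 210*(2 - 1*210 - (-4)/(3*(-13)) - 2*(-4/3/(-13))²) - 104 = 210*(2 - 210 - (-4)*(-1)/(3*13) - 2*(-4/3*(-1/13))²) - 104 = 210*(2 - 210 - 1*4/39 - 2*(4/39)²) - 104 = 210*(2 - 210 - 4/39 - 2*16/1521) - 104 = 210*(2 - 210 - 4/39 - 32/1521) - 104 = 210*(-316556/1521) - 104 = -22158920/507 - 104 = -22211648/507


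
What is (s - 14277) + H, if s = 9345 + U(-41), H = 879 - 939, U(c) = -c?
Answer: -4951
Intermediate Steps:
H = -60
s = 9386 (s = 9345 - 1*(-41) = 9345 + 41 = 9386)
(s - 14277) + H = (9386 - 14277) - 60 = -4891 - 60 = -4951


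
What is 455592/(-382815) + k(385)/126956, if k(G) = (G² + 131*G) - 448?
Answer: 1503199069/4050055095 ≈ 0.37116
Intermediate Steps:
k(G) = -448 + G² + 131*G
455592/(-382815) + k(385)/126956 = 455592/(-382815) + (-448 + 385² + 131*385)/126956 = 455592*(-1/382815) + (-448 + 148225 + 50435)*(1/126956) = -151864/127605 + 198212*(1/126956) = -151864/127605 + 49553/31739 = 1503199069/4050055095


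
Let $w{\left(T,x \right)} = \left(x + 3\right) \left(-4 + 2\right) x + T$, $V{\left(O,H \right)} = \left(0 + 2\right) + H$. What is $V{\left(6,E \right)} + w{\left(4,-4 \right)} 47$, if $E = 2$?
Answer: $-184$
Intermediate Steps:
$V{\left(O,H \right)} = 2 + H$
$w{\left(T,x \right)} = T + x \left(-6 - 2 x\right)$ ($w{\left(T,x \right)} = \left(3 + x\right) \left(-2\right) x + T = \left(-6 - 2 x\right) x + T = x \left(-6 - 2 x\right) + T = T + x \left(-6 - 2 x\right)$)
$V{\left(6,E \right)} + w{\left(4,-4 \right)} 47 = \left(2 + 2\right) + \left(4 - -24 - 2 \left(-4\right)^{2}\right) 47 = 4 + \left(4 + 24 - 32\right) 47 = 4 - 188 = -184$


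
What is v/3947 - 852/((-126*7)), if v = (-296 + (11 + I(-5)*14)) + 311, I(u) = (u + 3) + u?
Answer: 549890/580209 ≈ 0.94774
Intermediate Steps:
I(u) = 3 + 2*u (I(u) = (3 + u) + u = 3 + 2*u)
v = -72 (v = (-296 + (11 + (3 + 2*(-5))*14)) + 311 = (-296 + (11 + (3 - 10)*14)) + 311 = (-296 + (11 - 7*14)) + 311 = (-296 + (11 - 98)) + 311 = (-296 - 87) + 311 = -383 + 311 = -72)
v/3947 - 852/((-126*7)) = -72/3947 - 852/((-126*7)) = -72*1/3947 - 852/((-18*49)) = -72/3947 - 852/(-882) = -72/3947 - 852*(-1/882) = -72/3947 + 142/147 = 549890/580209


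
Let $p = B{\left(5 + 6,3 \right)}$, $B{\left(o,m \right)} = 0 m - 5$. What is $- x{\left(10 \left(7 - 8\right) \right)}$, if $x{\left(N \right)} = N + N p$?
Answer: $-40$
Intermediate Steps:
$B{\left(o,m \right)} = -5$ ($B{\left(o,m \right)} = 0 - 5 = -5$)
$p = -5$
$x{\left(N \right)} = - 4 N$ ($x{\left(N \right)} = N + N \left(-5\right) = N - 5 N = - 4 N$)
$- x{\left(10 \left(7 - 8\right) \right)} = - \left(-4\right) 10 \left(7 - 8\right) = - \left(-4\right) 10 \left(-1\right) = - \left(-4\right) \left(-10\right) = \left(-1\right) 40 = -40$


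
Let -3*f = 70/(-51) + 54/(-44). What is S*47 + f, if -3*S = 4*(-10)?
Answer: 2112277/3366 ≈ 627.53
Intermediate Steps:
S = 40/3 (S = -4*(-10)/3 = -1/3*(-40) = 40/3 ≈ 13.333)
f = 2917/3366 (f = -(70/(-51) + 54/(-44))/3 = -(70*(-1/51) + 54*(-1/44))/3 = -(-70/51 - 27/22)/3 = -1/3*(-2917/1122) = 2917/3366 ≈ 0.86661)
S*47 + f = (40/3)*47 + 2917/3366 = 1880/3 + 2917/3366 = 2112277/3366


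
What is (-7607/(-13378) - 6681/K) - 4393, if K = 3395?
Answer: -199586188483/45418310 ≈ -4394.4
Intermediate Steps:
(-7607/(-13378) - 6681/K) - 4393 = (-7607/(-13378) - 6681/3395) - 4393 = (-7607*(-1/13378) - 6681*1/3395) - 4393 = (7607/13378 - 6681/3395) - 4393 = -63552653/45418310 - 4393 = -199586188483/45418310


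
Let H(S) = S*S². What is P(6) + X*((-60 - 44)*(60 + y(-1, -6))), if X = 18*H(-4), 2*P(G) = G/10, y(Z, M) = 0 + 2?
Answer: 74280963/10 ≈ 7.4281e+6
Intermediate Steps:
y(Z, M) = 2
P(G) = G/20 (P(G) = (G/10)/2 = G/20)
H(S) = S³
X = -1152 (X = 18*(-4)³ = 18*(-64) = -1152)
P(6) + X*((-60 - 44)*(60 + y(-1, -6))) = (1/20)*6 - 1152*(-60 - 44)*(60 + 2) = 3/10 - (-119808)*62 = 3/10 - 1152*(-6448) = 3/10 + 7428096 = 74280963/10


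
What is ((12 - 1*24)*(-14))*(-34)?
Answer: -5712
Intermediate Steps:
((12 - 1*24)*(-14))*(-34) = ((12 - 24)*(-14))*(-34) = -12*(-14)*(-34) = 168*(-34) = -5712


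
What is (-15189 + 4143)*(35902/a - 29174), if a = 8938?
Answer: 1439963795130/4469 ≈ 3.2221e+8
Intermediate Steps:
(-15189 + 4143)*(35902/a - 29174) = (-15189 + 4143)*(35902/8938 - 29174) = -11046*(35902*(1/8938) - 29174) = -11046*(17951/4469 - 29174) = -11046*(-130360655/4469) = 1439963795130/4469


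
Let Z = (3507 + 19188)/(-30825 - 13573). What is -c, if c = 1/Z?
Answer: 44398/22695 ≈ 1.9563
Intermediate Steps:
Z = -22695/44398 (Z = 22695/(-44398) = 22695*(-1/44398) = -22695/44398 ≈ -0.51117)
c = -44398/22695 (c = 1/(-22695/44398) = -44398/22695 ≈ -1.9563)
-c = -1*(-44398/22695) = 44398/22695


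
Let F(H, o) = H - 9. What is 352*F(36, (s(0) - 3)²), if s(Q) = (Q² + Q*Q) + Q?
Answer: 9504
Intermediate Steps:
s(Q) = Q + 2*Q² (s(Q) = (Q² + Q²) + Q = 2*Q² + Q = Q + 2*Q²)
F(H, o) = -9 + H
352*F(36, (s(0) - 3)²) = 352*(-9 + 36) = 352*27 = 9504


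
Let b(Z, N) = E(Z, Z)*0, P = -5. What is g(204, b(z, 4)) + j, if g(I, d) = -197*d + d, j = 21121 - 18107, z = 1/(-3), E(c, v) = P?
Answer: 3014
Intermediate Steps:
E(c, v) = -5
z = -⅓ ≈ -0.33333
b(Z, N) = 0 (b(Z, N) = -5*0 = 0)
j = 3014
g(I, d) = -196*d
g(204, b(z, 4)) + j = -196*0 + 3014 = 0 + 3014 = 3014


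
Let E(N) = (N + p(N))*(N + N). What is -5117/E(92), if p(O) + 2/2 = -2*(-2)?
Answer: -5117/17480 ≈ -0.29273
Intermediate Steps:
p(O) = 3 (p(O) = -1 - 2*(-2) = -1 + 4 = 3)
E(N) = 2*N*(3 + N) (E(N) = (N + 3)*(N + N) = (3 + N)*(2*N) = 2*N*(3 + N))
-5117/E(92) = -5117*1/(184*(3 + 92)) = -5117/(2*92*95) = -5117/17480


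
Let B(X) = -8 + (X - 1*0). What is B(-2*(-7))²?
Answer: 36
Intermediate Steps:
B(X) = -8 + X (B(X) = -8 + (X + 0) = -8 + X)
B(-2*(-7))² = (-8 - 2*(-7))² = (-8 + 14)² = 6² = 36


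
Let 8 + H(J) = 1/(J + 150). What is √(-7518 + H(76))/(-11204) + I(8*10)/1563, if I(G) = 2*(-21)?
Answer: -14/521 - 5*I*√15375910/2532104 ≈ -0.026871 - 0.007743*I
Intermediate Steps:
I(G) = -42
H(J) = -8 + 1/(150 + J) (H(J) = -8 + 1/(J + 150) = -8 + 1/(150 + J))
√(-7518 + H(76))/(-11204) + I(8*10)/1563 = √(-7518 + (-1199 - 8*76)/(150 + 76))/(-11204) - 42/1563 = √(-7518 + (-1199 - 608)/226)*(-1/11204) - 42*1/1563 = √(-7518 + (1/226)*(-1807))*(-1/11204) - 14/521 = √(-7518 - 1807/226)*(-1/11204) - 14/521 = √(-1700875/226)*(-1/11204) - 14/521 = (5*I*√15375910/226)*(-1/11204) - 14/521 = -5*I*√15375910/2532104 - 14/521 = -14/521 - 5*I*√15375910/2532104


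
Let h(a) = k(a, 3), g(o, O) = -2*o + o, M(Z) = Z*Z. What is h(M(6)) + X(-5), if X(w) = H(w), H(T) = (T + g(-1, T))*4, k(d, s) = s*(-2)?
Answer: -22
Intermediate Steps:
M(Z) = Z**2
g(o, O) = -o
k(d, s) = -2*s
h(a) = -6 (h(a) = -2*3 = -6)
H(T) = 4 + 4*T (H(T) = (T - 1*(-1))*4 = (T + 1)*4 = (1 + T)*4 = 4 + 4*T)
X(w) = 4 + 4*w
h(M(6)) + X(-5) = -6 + (4 + 4*(-5)) = -6 + (4 - 20) = -6 - 16 = -22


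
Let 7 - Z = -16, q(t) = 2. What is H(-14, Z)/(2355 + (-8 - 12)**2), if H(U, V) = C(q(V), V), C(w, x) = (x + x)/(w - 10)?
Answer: -23/11020 ≈ -0.0020871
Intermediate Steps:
C(w, x) = 2*x/(-10 + w) (C(w, x) = (2*x)/(-10 + w) = 2*x/(-10 + w))
Z = 23 (Z = 7 - 1*(-16) = 7 + 16 = 23)
H(U, V) = -V/4 (H(U, V) = 2*V/(-10 + 2) = 2*V/(-8) = 2*V*(-1/8) = -V/4)
H(-14, Z)/(2355 + (-8 - 12)**2) = (-1/4*23)/(2355 + (-8 - 12)**2) = -23/(4*(2355 + (-20)**2)) = -23/(4*(2355 + 400)) = -23/4/2755 = -23/4*1/2755 = -23/11020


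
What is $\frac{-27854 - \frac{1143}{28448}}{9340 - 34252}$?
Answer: $\frac{6239305}{5580288} \approx 1.1181$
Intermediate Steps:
$\frac{-27854 - \frac{1143}{28448}}{9340 - 34252} = \frac{-27854 - \frac{9}{224}}{-24912} = \left(-27854 - \frac{9}{224}\right) \left(- \frac{1}{24912}\right) = \left(- \frac{6239305}{224}\right) \left(- \frac{1}{24912}\right) = \frac{6239305}{5580288}$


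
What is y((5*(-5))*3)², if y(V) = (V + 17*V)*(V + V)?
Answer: 41006250000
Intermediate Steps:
y(V) = 36*V² (y(V) = (18*V)*(2*V) = 36*V²)
y((5*(-5))*3)² = (36*((5*(-5))*3)²)² = (36*(-25*3)²)² = (36*(-75)²)² = (36*5625)² = 202500² = 41006250000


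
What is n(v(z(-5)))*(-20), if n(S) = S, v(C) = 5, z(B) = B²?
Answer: -100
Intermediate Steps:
n(v(z(-5)))*(-20) = 5*(-20) = -100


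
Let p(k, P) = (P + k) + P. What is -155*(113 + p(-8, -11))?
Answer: -12865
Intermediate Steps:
p(k, P) = k + 2*P
-155*(113 + p(-8, -11)) = -155*(113 + (-8 + 2*(-11))) = -155*(113 + (-8 - 22)) = -155*(113 - 30) = -155*83 = -12865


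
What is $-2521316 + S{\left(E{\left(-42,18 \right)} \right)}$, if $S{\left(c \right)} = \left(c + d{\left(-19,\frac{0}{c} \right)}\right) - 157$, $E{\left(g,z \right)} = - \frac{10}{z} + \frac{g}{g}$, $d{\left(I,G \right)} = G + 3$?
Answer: $- \frac{22693226}{9} \approx -2.5215 \cdot 10^{6}$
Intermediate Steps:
$d{\left(I,G \right)} = 3 + G$
$E{\left(g,z \right)} = 1 - \frac{10}{z}$ ($E{\left(g,z \right)} = - \frac{10}{z} + 1 = 1 - \frac{10}{z}$)
$S{\left(c \right)} = -154 + c$ ($S{\left(c \right)} = \left(c + \left(3 + \frac{0}{c}\right)\right) - 157 = \left(c + \left(3 + 0\right)\right) - 157 = \left(c + 3\right) - 157 = \left(3 + c\right) - 157 = -154 + c$)
$-2521316 + S{\left(E{\left(-42,18 \right)} \right)} = -2521316 - \left(154 - \frac{-10 + 18}{18}\right) = -2521316 + \left(-154 + \frac{1}{18} \cdot 8\right) = -2521316 + \left(-154 + \frac{4}{9}\right) = -2521316 - \frac{1382}{9} = - \frac{22693226}{9}$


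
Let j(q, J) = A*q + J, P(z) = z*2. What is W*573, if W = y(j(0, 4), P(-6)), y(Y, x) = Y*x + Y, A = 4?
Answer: -25212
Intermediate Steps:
P(z) = 2*z
j(q, J) = J + 4*q (j(q, J) = 4*q + J = J + 4*q)
y(Y, x) = Y + Y*x
W = -44 (W = (4 + 4*0)*(1 + 2*(-6)) = (4 + 0)*(1 - 12) = 4*(-11) = -44)
W*573 = -44*573 = -25212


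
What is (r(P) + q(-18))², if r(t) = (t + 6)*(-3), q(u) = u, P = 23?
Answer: 11025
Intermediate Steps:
r(t) = -18 - 3*t (r(t) = (6 + t)*(-3) = -18 - 3*t)
(r(P) + q(-18))² = ((-18 - 3*23) - 18)² = ((-18 - 69) - 18)² = (-87 - 18)² = (-105)² = 11025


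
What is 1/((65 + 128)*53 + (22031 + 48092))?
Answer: 1/80352 ≈ 1.2445e-5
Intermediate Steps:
1/((65 + 128)*53 + (22031 + 48092)) = 1/(193*53 + 70123) = 1/(10229 + 70123) = 1/80352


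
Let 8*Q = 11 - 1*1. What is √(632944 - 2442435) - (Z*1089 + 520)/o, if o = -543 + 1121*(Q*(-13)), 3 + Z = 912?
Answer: 3961684/75037 + I*√1809491 ≈ 52.796 + 1345.2*I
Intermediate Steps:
Z = 909 (Z = -3 + 912 = 909)
Q = 5/4 (Q = (11 - 1*1)/8 = (11 - 1)/8 = (⅛)*10 = 5/4 ≈ 1.2500)
o = -75037/4 (o = -543 + 1121*((5/4)*(-13)) = -543 + 1121*(-65/4) = -543 - 72865/4 = -75037/4 ≈ -18759.)
√(632944 - 2442435) - (Z*1089 + 520)/o = √(632944 - 2442435) - (909*1089 + 520)/(-75037/4) = √(-1809491) - (989901 + 520)*(-4)/75037 = I*√1809491 - 990421*(-4)/75037 = I*√1809491 - 1*(-3961684/75037) = I*√1809491 + 3961684/75037 = 3961684/75037 + I*√1809491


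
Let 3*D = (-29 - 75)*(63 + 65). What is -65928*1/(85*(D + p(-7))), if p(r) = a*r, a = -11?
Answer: 197784/1111885 ≈ 0.17788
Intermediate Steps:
p(r) = -11*r
D = -13312/3 (D = ((-29 - 75)*(63 + 65))/3 = (-104*128)/3 = (⅓)*(-13312) = -13312/3 ≈ -4437.3)
-65928*1/(85*(D + p(-7))) = -65928*1/(85*(-13312/3 - 11*(-7))) = -65928*1/(85*(-13312/3 + 77)) = -65928/(85*(-13081/3)) = -65928/(-1111885/3) = -65928*(-3/1111885) = 197784/1111885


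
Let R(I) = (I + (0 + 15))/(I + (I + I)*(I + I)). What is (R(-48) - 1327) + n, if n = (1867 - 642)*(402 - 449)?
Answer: -180004523/3056 ≈ -58902.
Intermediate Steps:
n = -57575 (n = 1225*(-47) = -57575)
R(I) = (15 + I)/(I + 4*I**2) (R(I) = (I + 15)/(I + (2*I)*(2*I)) = (15 + I)/(I + 4*I**2))
(R(-48) - 1327) + n = ((15 - 48)/((-48)*(1 + 4*(-48))) - 1327) - 57575 = (-1/48*(-33)/(1 - 192) - 1327) - 57575 = (-1/48*(-33)/(-191) - 1327) - 57575 = (-1/48*(-1/191)*(-33) - 1327) - 57575 = (-11/3056 - 1327) - 57575 = -4055323/3056 - 57575 = -180004523/3056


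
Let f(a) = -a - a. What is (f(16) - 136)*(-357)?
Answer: 59976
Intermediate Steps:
f(a) = -2*a
(f(16) - 136)*(-357) = (-2*16 - 136)*(-357) = (-32 - 136)*(-357) = -168*(-357) = 59976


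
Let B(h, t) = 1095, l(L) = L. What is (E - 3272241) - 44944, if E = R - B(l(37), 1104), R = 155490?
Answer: -3162790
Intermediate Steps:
E = 154395 (E = 155490 - 1*1095 = 155490 - 1095 = 154395)
(E - 3272241) - 44944 = (154395 - 3272241) - 44944 = -3117846 - 44944 = -3162790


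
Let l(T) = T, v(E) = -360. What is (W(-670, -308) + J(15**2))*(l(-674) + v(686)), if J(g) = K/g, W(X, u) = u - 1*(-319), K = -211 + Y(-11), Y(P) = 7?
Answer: -782738/75 ≈ -10437.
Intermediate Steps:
K = -204 (K = -211 + 7 = -204)
W(X, u) = 319 + u (W(X, u) = u + 319 = 319 + u)
J(g) = -204/g
(W(-670, -308) + J(15**2))*(l(-674) + v(686)) = ((319 - 308) - 204/(15**2))*(-674 - 360) = (11 - 204/225)*(-1034) = (11 - 204*1/225)*(-1034) = (11 - 68/75)*(-1034) = (757/75)*(-1034) = -782738/75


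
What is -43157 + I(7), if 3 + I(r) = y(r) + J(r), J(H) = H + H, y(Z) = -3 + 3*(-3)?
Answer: -43158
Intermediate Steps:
y(Z) = -12 (y(Z) = -3 - 9 = -12)
J(H) = 2*H
I(r) = -15 + 2*r (I(r) = -3 + (-12 + 2*r) = -15 + 2*r)
-43157 + I(7) = -43157 + (-15 + 2*7) = -43157 + (-15 + 14) = -43157 - 1 = -43158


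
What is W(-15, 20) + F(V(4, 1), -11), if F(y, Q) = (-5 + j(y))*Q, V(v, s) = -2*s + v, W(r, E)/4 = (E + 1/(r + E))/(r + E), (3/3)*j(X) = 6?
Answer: 129/25 ≈ 5.1600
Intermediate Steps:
j(X) = 6
W(r, E) = 4*(E + 1/(E + r))/(E + r) (W(r, E) = 4*((E + 1/(r + E))/(r + E)) = 4*((E + 1/(E + r))/(E + r)) = 4*(E + 1/(E + r))/(E + r))
V(v, s) = v - 2*s
F(y, Q) = Q (F(y, Q) = (-5 + 6)*Q = 1*Q = Q)
W(-15, 20) + F(V(4, 1), -11) = 4*(1 + 20² + 20*(-15))/(20 - 15)² - 11 = 4*(1 + 400 - 300)/5² - 11 = 4*(1/25)*101 - 11 = 404/25 - 11 = 129/25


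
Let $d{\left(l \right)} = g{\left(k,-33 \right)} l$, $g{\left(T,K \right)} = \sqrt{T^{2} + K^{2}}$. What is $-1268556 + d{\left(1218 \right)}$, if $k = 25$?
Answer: $-1268556 + 1218 \sqrt{1714} \approx -1.2181 \cdot 10^{6}$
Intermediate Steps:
$g{\left(T,K \right)} = \sqrt{K^{2} + T^{2}}$
$d{\left(l \right)} = l \sqrt{1714}$ ($d{\left(l \right)} = \sqrt{\left(-33\right)^{2} + 25^{2}} l = \sqrt{1089 + 625} l = \sqrt{1714} l = l \sqrt{1714}$)
$-1268556 + d{\left(1218 \right)} = -1268556 + 1218 \sqrt{1714}$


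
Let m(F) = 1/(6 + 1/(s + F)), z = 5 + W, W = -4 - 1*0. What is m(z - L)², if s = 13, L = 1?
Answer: 169/6241 ≈ 0.027079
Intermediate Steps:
W = -4 (W = -4 + 0 = -4)
z = 1 (z = 5 - 4 = 1)
m(F) = 1/(6 + 1/(13 + F))
m(z - L)² = ((13 + (1 - 1*1))/(79 + 6*(1 - 1*1)))² = ((13 + (1 - 1))/(79 + 6*(1 - 1)))² = ((13 + 0)/(79 + 6*0))² = (13/(79 + 0))² = (13/79)² = 169/6241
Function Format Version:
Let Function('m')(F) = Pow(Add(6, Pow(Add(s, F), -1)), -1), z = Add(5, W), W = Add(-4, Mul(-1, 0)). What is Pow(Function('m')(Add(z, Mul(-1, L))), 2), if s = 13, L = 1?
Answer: Rational(169, 6241) ≈ 0.027079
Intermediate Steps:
W = -4 (W = Add(-4, 0) = -4)
z = 1 (z = Add(5, -4) = 1)
Function('m')(F) = Pow(Add(6, Pow(Add(13, F), -1)), -1)
Pow(Function('m')(Add(z, Mul(-1, L))), 2) = Pow(Mul(Pow(Add(79, Mul(6, Add(1, Mul(-1, 1)))), -1), Add(13, Add(1, Mul(-1, 1)))), 2) = Pow(Mul(Pow(Add(79, Mul(6, Add(1, -1))), -1), Add(13, Add(1, -1))), 2) = Pow(Mul(Pow(Add(79, Mul(6, 0)), -1), Add(13, 0)), 2) = Pow(Mul(Pow(Add(79, 0), -1), 13), 2) = Pow(Mul(Pow(79, -1), 13), 2) = Pow(Mul(Rational(1, 79), 13), 2) = Pow(Rational(13, 79), 2) = Rational(169, 6241)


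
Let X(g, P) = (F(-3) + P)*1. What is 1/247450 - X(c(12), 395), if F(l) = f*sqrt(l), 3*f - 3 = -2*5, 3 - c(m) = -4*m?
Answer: -97742749/247450 + 7*I*sqrt(3)/3 ≈ -395.0 + 4.0415*I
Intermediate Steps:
c(m) = 3 + 4*m (c(m) = 3 - (-4)*m = 3 + 4*m)
f = -7/3 (f = 1 + (-2*5)/3 = 1 + (1/3)*(-10) = 1 - 10/3 = -7/3 ≈ -2.3333)
F(l) = -7*sqrt(l)/3
X(g, P) = P - 7*I*sqrt(3)/3 (X(g, P) = (-7*I*sqrt(3)/3 + P)*1 = (P - 7*I*sqrt(3)/3)*1 = P - 7*I*sqrt(3)/3)
1/247450 - X(c(12), 395) = 1/247450 - (395 - 7*I*sqrt(3)/3) = 1/247450 + (-395 + 7*I*sqrt(3)/3) = -97742749/247450 + 7*I*sqrt(3)/3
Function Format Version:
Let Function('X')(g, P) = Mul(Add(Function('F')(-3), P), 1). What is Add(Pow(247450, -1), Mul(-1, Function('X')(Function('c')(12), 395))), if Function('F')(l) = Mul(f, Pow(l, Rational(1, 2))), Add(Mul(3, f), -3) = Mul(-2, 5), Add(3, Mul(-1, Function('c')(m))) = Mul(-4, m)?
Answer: Add(Rational(-97742749, 247450), Mul(Rational(7, 3), I, Pow(3, Rational(1, 2)))) ≈ Add(-395.00, Mul(4.0415, I))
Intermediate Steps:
Function('c')(m) = Add(3, Mul(4, m)) (Function('c')(m) = Add(3, Mul(-1, Mul(-4, m))) = Add(3, Mul(4, m)))
f = Rational(-7, 3) (f = Add(1, Mul(Rational(1, 3), Mul(-2, 5))) = Add(1, Mul(Rational(1, 3), -10)) = Add(1, Rational(-10, 3)) = Rational(-7, 3) ≈ -2.3333)
Function('F')(l) = Mul(Rational(-7, 3), Pow(l, Rational(1, 2)))
Function('X')(g, P) = Add(P, Mul(Rational(-7, 3), I, Pow(3, Rational(1, 2)))) (Function('X')(g, P) = Mul(Add(Mul(Rational(-7, 3), Pow(-3, Rational(1, 2))), P), 1) = Mul(Add(Mul(Rational(-7, 3), Mul(I, Pow(3, Rational(1, 2)))), P), 1) = Mul(Add(Mul(Rational(-7, 3), I, Pow(3, Rational(1, 2))), P), 1) = Mul(Add(P, Mul(Rational(-7, 3), I, Pow(3, Rational(1, 2)))), 1) = Add(P, Mul(Rational(-7, 3), I, Pow(3, Rational(1, 2)))))
Add(Pow(247450, -1), Mul(-1, Function('X')(Function('c')(12), 395))) = Add(Pow(247450, -1), Mul(-1, Add(395, Mul(Rational(-7, 3), I, Pow(3, Rational(1, 2)))))) = Add(Rational(1, 247450), Add(-395, Mul(Rational(7, 3), I, Pow(3, Rational(1, 2))))) = Add(Rational(-97742749, 247450), Mul(Rational(7, 3), I, Pow(3, Rational(1, 2))))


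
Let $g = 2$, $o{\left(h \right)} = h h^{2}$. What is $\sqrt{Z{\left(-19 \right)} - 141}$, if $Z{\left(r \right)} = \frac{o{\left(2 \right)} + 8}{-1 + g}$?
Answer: $5 i \sqrt{5} \approx 11.18 i$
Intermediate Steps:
$o{\left(h \right)} = h^{3}$
$Z{\left(r \right)} = 16$ ($Z{\left(r \right)} = \frac{2^{3} + 8}{-1 + 2} = \frac{8 + 8}{1} = 16 \cdot 1 = 16$)
$\sqrt{Z{\left(-19 \right)} - 141} = \sqrt{16 - 141} = \sqrt{-125} = 5 i \sqrt{5}$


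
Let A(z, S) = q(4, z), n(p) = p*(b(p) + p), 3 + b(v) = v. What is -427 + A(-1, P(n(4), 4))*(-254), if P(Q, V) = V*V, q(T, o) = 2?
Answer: -935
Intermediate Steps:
b(v) = -3 + v
n(p) = p*(-3 + 2*p) (n(p) = p*((-3 + p) + p) = p*(-3 + 2*p))
P(Q, V) = V²
A(z, S) = 2
-427 + A(-1, P(n(4), 4))*(-254) = -427 + 2*(-254) = -427 - 508 = -935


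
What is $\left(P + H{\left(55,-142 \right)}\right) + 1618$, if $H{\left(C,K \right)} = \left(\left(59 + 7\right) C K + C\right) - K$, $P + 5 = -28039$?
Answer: $-541689$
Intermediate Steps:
$P = -28044$ ($P = -5 - 28039 = -28044$)
$H{\left(C,K \right)} = C - K + 66 C K$ ($H{\left(C,K \right)} = \left(66 C K + C\right) - K = \left(C + 66 C K\right) - K = C - K + 66 C K$)
$\left(P + H{\left(55,-142 \right)}\right) + 1618 = \left(-28044 + \left(55 - -142 + 66 \cdot 55 \left(-142\right)\right)\right) + 1618 = \left(-28044 + \left(55 + 142 - 515460\right)\right) + 1618 = \left(-28044 - 515263\right) + 1618 = -543307 + 1618 = -541689$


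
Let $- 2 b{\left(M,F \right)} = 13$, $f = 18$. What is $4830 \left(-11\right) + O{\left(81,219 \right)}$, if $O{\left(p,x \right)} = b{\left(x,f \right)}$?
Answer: $- \frac{106273}{2} \approx -53137.0$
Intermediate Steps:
$b{\left(M,F \right)} = - \frac{13}{2}$ ($b{\left(M,F \right)} = \left(- \frac{1}{2}\right) 13 = - \frac{13}{2}$)
$O{\left(p,x \right)} = - \frac{13}{2}$
$4830 \left(-11\right) + O{\left(81,219 \right)} = 4830 \left(-11\right) - \frac{13}{2} = -53130 - \frac{13}{2} = - \frac{106273}{2}$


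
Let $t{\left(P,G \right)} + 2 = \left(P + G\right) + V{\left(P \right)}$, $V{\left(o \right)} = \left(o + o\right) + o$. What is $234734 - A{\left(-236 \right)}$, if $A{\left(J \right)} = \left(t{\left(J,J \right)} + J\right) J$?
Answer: $-99914$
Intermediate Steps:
$V{\left(o \right)} = 3 o$ ($V{\left(o \right)} = 2 o + o = 3 o$)
$t{\left(P,G \right)} = -2 + G + 4 P$ ($t{\left(P,G \right)} = -2 + \left(\left(P + G\right) + 3 P\right) = -2 + \left(\left(G + P\right) + 3 P\right) = -2 + \left(G + 4 P\right) = -2 + G + 4 P$)
$A{\left(J \right)} = J \left(-2 + 6 J\right)$ ($A{\left(J \right)} = \left(\left(-2 + J + 4 J\right) + J\right) J = \left(\left(-2 + 5 J\right) + J\right) J = \left(-2 + 6 J\right) J = J \left(-2 + 6 J\right)$)
$234734 - A{\left(-236 \right)} = 234734 - 2 \left(-236\right) \left(-1 + 3 \left(-236\right)\right) = 234734 - 2 \left(-236\right) \left(-1 - 708\right) = 234734 - 2 \left(-236\right) \left(-709\right) = 234734 - 334648 = -99914$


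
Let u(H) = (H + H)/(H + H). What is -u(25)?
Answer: -1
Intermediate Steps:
u(H) = 1 (u(H) = (2*H)/((2*H)) = (2*H)*(1/(2*H)) = 1)
-u(25) = -1*1 = -1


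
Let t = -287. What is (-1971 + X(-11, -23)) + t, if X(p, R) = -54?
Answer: -2312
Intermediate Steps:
(-1971 + X(-11, -23)) + t = (-1971 - 54) - 287 = -2025 - 287 = -2312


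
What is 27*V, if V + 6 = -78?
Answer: -2268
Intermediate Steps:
V = -84 (V = -6 - 78 = -84)
27*V = 27*(-84) = -2268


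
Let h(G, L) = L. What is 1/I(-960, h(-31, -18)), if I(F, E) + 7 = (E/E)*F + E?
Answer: -1/985 ≈ -0.0010152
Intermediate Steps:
I(F, E) = -7 + E + F (I(F, E) = -7 + ((E/E)*F + E) = -7 + (1*F + E) = -7 + (F + E) = -7 + (E + F) = -7 + E + F)
1/I(-960, h(-31, -18)) = 1/(-7 - 18 - 960) = 1/(-985) = -1/985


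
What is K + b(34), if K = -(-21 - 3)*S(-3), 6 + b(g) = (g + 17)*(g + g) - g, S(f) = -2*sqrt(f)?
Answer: 3428 - 48*I*sqrt(3) ≈ 3428.0 - 83.138*I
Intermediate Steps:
b(g) = -6 - g + 2*g*(17 + g) (b(g) = -6 + ((g + 17)*(g + g) - g) = -6 + ((17 + g)*(2*g) - g) = -6 + (2*g*(17 + g) - g) = -6 + (-g + 2*g*(17 + g)) = -6 - g + 2*g*(17 + g))
K = -48*I*sqrt(3) (K = -(-21 - 3)*(-2*I*sqrt(3)) = -(-24)*(-2*I*sqrt(3)) = -48*I*sqrt(3) ≈ -83.138*I)
K + b(34) = -48*I*sqrt(3) + (-6 + 2*34**2 + 33*34) = -48*I*sqrt(3) + (-6 + 2*1156 + 1122) = -48*I*sqrt(3) + (-6 + 2312 + 1122) = -48*I*sqrt(3) + 3428 = 3428 - 48*I*sqrt(3)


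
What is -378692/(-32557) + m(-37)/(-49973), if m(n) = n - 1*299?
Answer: 2705044924/232424423 ≈ 11.638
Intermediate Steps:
m(n) = -299 + n (m(n) = n - 299 = -299 + n)
-378692/(-32557) + m(-37)/(-49973) = -378692/(-32557) + (-299 - 37)/(-49973) = -378692*(-1/32557) - 336*(-1/49973) = 378692/32557 + 48/7139 = 2705044924/232424423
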